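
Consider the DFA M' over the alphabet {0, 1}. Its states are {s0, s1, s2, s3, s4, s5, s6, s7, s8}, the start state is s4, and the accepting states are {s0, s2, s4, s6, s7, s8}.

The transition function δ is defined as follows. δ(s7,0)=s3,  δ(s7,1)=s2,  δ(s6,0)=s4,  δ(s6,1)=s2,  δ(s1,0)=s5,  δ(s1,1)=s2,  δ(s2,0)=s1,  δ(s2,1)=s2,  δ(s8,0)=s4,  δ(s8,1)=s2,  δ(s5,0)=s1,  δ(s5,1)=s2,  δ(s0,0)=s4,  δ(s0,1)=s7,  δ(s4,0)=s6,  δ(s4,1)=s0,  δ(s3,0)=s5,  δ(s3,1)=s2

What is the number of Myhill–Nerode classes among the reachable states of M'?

First remove the unreachable states {s8}; 8 states remain.
Initial partition by acceptance: {s0,s2,s4,s6,s7} | {s1,s3,s5}.
Split {s0,s2,s4,s6,s7} by δ(·,0) → {s0,s4,s6} and {s2,s7}.
Split {s0,s4,s6} by δ(·,1) → {s0,s6} and {s4}.
Stable partition: {s0,s6} | {s1,s3,s5} | {s2,s7} | {s4} — 4 equivalence classes.

4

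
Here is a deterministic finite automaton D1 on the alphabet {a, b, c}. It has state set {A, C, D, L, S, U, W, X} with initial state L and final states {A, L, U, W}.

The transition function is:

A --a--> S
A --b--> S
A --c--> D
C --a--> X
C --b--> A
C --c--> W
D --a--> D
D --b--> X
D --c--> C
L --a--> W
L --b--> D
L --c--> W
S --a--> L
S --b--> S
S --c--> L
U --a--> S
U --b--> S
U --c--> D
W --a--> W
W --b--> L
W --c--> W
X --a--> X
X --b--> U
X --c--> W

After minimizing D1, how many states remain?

All states are reachable from the start state.
Initial partition by acceptance: {A,L,U,W} | {C,D,S,X}.
Split {A,L,U,W} by δ(·,a) → {A,U} and {L,W}.
Split {C,D,S,X} by δ(·,a) → {C,D,X} and {S}.
On input b, block {C,D,X} splits into {C,X} and {D}.
Split {L,W} by δ(·,b) → {L} and {W}.
No further refinement is possible. Final partition (6 blocks): {A,U} | {C,X} | {L} | {S} | {D} | {W}.

6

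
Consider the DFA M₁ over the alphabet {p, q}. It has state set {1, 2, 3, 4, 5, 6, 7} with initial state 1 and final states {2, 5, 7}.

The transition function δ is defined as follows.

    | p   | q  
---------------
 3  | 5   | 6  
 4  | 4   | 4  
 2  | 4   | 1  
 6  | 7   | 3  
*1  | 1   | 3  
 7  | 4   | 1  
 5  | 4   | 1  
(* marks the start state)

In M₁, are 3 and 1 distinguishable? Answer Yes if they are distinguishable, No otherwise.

Yes

First remove the unreachable states {2}; 6 states remain.
P0 = {5,7} | {1,3,4,6}.
Refine {1,3,4,6} on symbol p: members go to different blocks, giving {1,4} and {3,6}.
Split {1,4} by δ(·,q) → {1} and {4}.
No further refinement is possible. Final partition (4 blocks): {5,7} | {1} | {3,6} | {4}.
3 and 1 end up in different blocks, so they are distinguishable. For instance, the string 'p' is accepted from only 3.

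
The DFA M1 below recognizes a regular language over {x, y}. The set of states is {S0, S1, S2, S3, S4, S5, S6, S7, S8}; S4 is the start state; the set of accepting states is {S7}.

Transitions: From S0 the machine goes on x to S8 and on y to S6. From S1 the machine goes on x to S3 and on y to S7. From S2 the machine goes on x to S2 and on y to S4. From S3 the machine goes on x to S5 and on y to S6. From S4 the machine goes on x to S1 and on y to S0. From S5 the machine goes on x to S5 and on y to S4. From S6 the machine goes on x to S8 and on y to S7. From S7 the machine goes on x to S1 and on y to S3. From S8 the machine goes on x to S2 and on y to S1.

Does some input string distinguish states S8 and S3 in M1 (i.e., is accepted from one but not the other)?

Initial partition by acceptance: {S7} | {S0,S1,S2,S3,S4,S5,S6,S8}.
Refine {S0,S1,S2,S3,S4,S5,S6,S8} on symbol y: members go to different blocks, giving {S0,S2,S3,S4,S5,S8} and {S1,S6}.
Split {S0,S2,S3,S4,S5,S8} by δ(·,x) → {S0,S2,S3,S5,S8} and {S4}.
Split {S0,S2,S3,S5,S8} by δ(·,y) → {S0,S3,S8} and {S2,S5}.
On input x, block {S0,S3,S8} splits into {S3,S8} and {S0}.
Stable partition: {S7} | {S3,S8} | {S1,S6} | {S4} | {S2,S5} | {S0} — 6 equivalence classes.
S8 and S3 lie in the same block of the stable partition, so they are equivalent — no string distinguishes them.

No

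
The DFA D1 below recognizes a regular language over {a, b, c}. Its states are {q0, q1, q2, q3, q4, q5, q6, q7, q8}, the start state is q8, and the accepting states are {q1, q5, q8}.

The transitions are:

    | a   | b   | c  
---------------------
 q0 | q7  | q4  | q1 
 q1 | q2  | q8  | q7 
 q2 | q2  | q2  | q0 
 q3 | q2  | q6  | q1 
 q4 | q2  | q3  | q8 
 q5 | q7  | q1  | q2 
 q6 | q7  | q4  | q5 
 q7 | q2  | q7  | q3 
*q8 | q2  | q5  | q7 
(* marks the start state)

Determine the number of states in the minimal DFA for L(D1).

3

P0 = {q1,q5,q8} | {q0,q2,q3,q4,q6,q7}.
On input c, block {q0,q2,q3,q4,q6,q7} splits into {q0,q3,q4,q6} and {q2,q7}.
The partition is now stable with 3 blocks: {q1,q5,q8} | {q0,q3,q4,q6} | {q2,q7}.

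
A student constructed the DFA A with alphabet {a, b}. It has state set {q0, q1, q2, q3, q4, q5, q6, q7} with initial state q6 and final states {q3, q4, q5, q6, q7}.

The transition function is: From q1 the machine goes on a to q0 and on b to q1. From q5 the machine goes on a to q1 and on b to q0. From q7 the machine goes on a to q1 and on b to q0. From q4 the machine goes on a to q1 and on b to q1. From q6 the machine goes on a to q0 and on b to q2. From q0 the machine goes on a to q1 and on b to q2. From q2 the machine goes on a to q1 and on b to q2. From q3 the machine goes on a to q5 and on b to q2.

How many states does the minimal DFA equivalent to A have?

First remove the unreachable states {q3,q4,q5,q7}; 4 states remain.
Initial partition by acceptance: {q6} | {q0,q1,q2}.
No further refinement is possible. Final partition (2 blocks): {q6} | {q0,q1,q2}.

2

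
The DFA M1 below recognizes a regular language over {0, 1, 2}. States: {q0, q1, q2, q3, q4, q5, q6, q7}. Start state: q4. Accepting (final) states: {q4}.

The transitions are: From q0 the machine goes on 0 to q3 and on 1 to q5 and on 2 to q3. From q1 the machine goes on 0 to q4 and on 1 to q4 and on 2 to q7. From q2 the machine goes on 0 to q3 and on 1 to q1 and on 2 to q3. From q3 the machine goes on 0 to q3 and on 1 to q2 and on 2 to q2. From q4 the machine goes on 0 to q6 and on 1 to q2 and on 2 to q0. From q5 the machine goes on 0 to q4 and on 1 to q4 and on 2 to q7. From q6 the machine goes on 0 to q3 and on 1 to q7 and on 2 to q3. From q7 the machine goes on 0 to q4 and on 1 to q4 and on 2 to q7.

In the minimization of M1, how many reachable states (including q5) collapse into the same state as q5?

Initial partition by acceptance: {q4} | {q0,q1,q2,q3,q5,q6,q7}.
Refine {q0,q1,q2,q3,q5,q6,q7} on symbol 0: members go to different blocks, giving {q0,q2,q3,q6} and {q1,q5,q7}.
On input 1, block {q0,q2,q3,q6} splits into {q0,q2,q6} and {q3}.
No further refinement is possible. Final partition (4 blocks): {q4} | {q0,q2,q6} | {q1,q5,q7} | {q3}.
The equivalence class containing q5 is {q1,q5,q7}, of size 3.

3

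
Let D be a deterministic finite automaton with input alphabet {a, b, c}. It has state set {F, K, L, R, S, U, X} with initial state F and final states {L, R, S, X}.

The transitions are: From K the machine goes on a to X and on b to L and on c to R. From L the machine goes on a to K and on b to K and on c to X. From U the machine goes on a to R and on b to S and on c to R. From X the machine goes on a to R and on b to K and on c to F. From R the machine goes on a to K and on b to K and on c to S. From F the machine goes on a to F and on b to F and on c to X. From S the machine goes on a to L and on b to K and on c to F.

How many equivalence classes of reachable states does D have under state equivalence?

4

States {U} cannot be reached from the start state, so discard them.
Start with accepting vs non-accepting: {L,R,S,X} | {F,K}.
On input a, block {L,R,S,X} splits into {L,R} and {S,X}.
On input a, block {F,K} splits into {K} and {F}.
Stable partition: {L,R} | {K} | {S,X} | {F} — 4 equivalence classes.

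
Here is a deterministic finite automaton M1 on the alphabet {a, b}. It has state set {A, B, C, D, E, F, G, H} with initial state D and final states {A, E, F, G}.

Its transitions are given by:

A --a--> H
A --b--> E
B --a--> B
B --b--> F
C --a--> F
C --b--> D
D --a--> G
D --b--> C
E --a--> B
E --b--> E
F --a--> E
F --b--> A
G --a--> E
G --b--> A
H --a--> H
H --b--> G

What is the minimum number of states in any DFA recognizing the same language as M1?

All states are reachable from the start state.
P0 = {A,E,F,G} | {B,C,D,H}.
On input a, block {A,E,F,G} splits into {A,E} and {F,G}.
Refine {B,C,D,H} on symbol a: members go to different blocks, giving {B,H} and {C,D}.
Stable partition: {A,E} | {B,H} | {F,G} | {C,D} — 4 equivalence classes.

4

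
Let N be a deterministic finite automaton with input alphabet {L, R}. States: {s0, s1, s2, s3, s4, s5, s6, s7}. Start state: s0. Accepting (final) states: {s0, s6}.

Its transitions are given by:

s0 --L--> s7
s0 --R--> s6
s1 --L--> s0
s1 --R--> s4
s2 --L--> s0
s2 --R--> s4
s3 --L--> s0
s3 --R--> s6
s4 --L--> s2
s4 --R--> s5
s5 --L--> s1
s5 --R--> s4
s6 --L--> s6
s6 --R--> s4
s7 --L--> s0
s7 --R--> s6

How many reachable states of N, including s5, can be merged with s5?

2

Reachable states from the start: {s0,s1,s2,s4,s5,s6,s7}. Unreachable: {s3} — drop them.
P0 = {s0,s6} | {s1,s2,s4,s5,s7}.
On input L, block {s0,s6} splits into {s0} and {s6}.
Split {s1,s2,s4,s5,s7} by δ(·,L) → {s1,s2,s7} and {s4,s5}.
Refine {s1,s2,s7} on symbol R: members go to different blocks, giving {s1,s2} and {s7}.
The partition is now stable with 5 blocks: {s0} | {s1,s2} | {s6} | {s4,s5} | {s7}.
State s5 belongs to the block {s4,s5}, which has 2 states.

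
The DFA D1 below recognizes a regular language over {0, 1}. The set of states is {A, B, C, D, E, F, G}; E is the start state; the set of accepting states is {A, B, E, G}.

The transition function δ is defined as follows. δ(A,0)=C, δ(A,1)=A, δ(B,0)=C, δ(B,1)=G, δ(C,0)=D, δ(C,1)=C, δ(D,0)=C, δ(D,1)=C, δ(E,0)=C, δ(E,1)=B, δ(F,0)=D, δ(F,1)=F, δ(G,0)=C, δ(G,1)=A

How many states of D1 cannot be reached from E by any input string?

1

No path from E leads to F; the other 6 states are all reachable.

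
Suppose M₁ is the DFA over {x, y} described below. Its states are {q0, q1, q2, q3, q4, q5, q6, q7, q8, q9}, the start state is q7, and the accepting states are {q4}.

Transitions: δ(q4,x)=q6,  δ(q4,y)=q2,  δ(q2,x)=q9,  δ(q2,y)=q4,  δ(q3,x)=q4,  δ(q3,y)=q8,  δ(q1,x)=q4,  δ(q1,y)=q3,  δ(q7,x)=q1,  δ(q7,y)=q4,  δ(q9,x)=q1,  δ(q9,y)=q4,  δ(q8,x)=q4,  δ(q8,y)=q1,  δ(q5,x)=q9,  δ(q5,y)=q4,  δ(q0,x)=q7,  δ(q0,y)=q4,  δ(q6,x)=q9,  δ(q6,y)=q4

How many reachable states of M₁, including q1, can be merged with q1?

First remove the unreachable states {q0,q5}; 8 states remain.
Start with accepting vs non-accepting: {q4} | {q1,q2,q3,q6,q7,q8,q9}.
Refine {q1,q2,q3,q6,q7,q8,q9} on symbol x: members go to different blocks, giving {q2,q6,q7,q9} and {q1,q3,q8}.
Split {q2,q6,q7,q9} by δ(·,x) → {q2,q6} and {q7,q9}.
Stable partition: {q4} | {q2,q6} | {q1,q3,q8} | {q7,q9} — 4 equivalence classes.
State q1 belongs to the block {q1,q3,q8}, which has 3 states.

3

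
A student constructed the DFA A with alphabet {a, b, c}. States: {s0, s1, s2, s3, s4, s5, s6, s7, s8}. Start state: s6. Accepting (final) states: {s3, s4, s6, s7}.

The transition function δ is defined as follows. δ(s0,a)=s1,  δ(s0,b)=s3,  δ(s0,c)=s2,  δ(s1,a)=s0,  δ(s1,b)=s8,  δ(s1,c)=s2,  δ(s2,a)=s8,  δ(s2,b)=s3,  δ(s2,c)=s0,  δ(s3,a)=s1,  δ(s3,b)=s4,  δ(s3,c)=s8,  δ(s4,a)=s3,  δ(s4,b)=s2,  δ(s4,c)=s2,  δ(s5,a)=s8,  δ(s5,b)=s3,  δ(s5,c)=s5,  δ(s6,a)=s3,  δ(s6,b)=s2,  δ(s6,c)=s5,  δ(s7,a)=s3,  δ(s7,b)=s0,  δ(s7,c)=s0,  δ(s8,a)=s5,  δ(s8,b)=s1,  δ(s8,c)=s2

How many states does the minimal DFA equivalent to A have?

First remove the unreachable states {s7}; 8 states remain.
P0 = {s3,s4,s6} | {s0,s1,s2,s5,s8}.
Split {s3,s4,s6} by δ(·,a) → {s4,s6} and {s3}.
Split {s0,s1,s2,s5,s8} by δ(·,b) → {s0,s2,s5} and {s1,s8}.
No further refinement is possible. Final partition (4 blocks): {s4,s6} | {s0,s2,s5} | {s3} | {s1,s8}.

4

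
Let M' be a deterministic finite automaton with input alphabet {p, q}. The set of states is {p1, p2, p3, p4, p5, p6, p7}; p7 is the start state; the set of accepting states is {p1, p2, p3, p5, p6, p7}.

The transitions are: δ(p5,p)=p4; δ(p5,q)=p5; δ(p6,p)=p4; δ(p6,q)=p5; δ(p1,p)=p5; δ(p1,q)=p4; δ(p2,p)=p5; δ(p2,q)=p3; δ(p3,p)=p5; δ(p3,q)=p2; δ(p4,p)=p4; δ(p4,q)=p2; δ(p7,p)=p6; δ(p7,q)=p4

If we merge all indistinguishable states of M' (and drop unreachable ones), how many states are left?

4

Reachable states from the start: {p2,p3,p4,p5,p6,p7}. Unreachable: {p1} — drop them.
P0 = {p2,p3,p5,p6,p7} | {p4}.
On input p, block {p2,p3,p5,p6,p7} splits into {p2,p3,p7} and {p5,p6}.
Split {p2,p3,p7} by δ(·,q) → {p2,p3} and {p7}.
The partition is now stable with 4 blocks: {p2,p3} | {p4} | {p5,p6} | {p7}.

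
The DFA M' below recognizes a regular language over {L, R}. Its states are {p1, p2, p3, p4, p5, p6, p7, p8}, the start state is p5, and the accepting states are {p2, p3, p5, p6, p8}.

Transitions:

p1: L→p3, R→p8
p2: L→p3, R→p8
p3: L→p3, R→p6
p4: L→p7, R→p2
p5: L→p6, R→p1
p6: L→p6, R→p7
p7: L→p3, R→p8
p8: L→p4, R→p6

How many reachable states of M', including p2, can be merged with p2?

Every state is reachable, so we keep all 8.
Initial partition by acceptance: {p2,p3,p5,p6,p8} | {p1,p4,p7}.
Split {p2,p3,p5,p6,p8} by δ(·,L) → {p2,p3,p5,p6} and {p8}.
On input R, block {p2,p3,p5,p6} splits into {p5,p6} and {p2} and {p3}.
Refine {p1,p4,p7} on symbol L: members go to different blocks, giving {p1,p7} and {p4}.
Stable partition: {p5,p6} | {p1,p7} | {p8} | {p2} | {p3} | {p4} — 6 equivalence classes.
The equivalence class containing p2 is {p2}, of size 1.

1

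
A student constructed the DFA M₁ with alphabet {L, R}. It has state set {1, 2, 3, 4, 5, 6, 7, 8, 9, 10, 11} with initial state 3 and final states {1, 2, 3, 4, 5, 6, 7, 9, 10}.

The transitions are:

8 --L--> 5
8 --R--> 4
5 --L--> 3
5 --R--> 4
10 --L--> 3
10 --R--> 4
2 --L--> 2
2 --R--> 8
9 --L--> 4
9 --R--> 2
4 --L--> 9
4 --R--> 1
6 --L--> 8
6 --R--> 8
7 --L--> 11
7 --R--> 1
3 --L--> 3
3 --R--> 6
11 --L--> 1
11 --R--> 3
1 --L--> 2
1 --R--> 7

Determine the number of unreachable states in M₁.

1

BFS from 3 reaches {1, 2, 3, 4, 5, 6, 7, 8, 9, 11}; the 1 state(s) 10 are never visited.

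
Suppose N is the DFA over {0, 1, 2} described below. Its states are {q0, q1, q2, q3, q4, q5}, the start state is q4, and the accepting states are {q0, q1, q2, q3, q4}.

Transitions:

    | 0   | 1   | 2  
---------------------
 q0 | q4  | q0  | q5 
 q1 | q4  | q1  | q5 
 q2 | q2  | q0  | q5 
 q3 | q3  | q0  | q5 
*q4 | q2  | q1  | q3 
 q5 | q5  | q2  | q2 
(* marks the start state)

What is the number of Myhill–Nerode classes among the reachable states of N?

All states are reachable from the start state.
Start with accepting vs non-accepting: {q0,q1,q2,q3,q4} | {q5}.
On input 2, block {q0,q1,q2,q3,q4} splits into {q0,q1,q2,q3} and {q4}.
Split {q0,q1,q2,q3} by δ(·,0) → {q0,q1} and {q2,q3}.
No further refinement is possible. Final partition (4 blocks): {q0,q1} | {q5} | {q4} | {q2,q3}.

4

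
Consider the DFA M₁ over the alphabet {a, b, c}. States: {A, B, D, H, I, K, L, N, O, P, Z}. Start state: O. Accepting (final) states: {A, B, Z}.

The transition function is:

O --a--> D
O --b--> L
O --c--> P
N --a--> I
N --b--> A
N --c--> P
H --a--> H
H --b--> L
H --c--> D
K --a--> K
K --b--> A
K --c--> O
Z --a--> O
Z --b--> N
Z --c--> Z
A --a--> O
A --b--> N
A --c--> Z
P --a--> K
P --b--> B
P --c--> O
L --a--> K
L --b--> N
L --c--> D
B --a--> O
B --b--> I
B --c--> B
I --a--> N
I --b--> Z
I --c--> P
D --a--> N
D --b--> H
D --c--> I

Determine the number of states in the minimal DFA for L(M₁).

P0 = {A,B,Z} | {D,H,I,K,L,N,O,P}.
On input b, block {D,H,I,K,L,N,O,P} splits into {I,K,N,P} and {D,H,L,O}.
On input c, block {I,K,N,P} splits into {K,P} and {I,N}.
On input a, block {D,H,L,O} splits into {H,O} and {L} and {D}.
On input a, block {H,O} splits into {H} and {O}.
Stable partition: {A,B,Z} | {K,P} | {H} | {I,N} | {L} | {D} | {O} — 7 equivalence classes.

7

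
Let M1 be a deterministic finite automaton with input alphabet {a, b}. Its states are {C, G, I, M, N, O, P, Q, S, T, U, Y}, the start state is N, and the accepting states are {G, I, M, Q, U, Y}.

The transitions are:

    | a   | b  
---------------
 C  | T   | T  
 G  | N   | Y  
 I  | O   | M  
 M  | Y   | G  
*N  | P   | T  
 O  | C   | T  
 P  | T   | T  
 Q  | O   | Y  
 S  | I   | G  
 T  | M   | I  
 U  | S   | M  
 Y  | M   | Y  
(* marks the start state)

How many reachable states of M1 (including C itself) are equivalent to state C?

2

States {Q,S,U} cannot be reached from the start state, so discard them.
P0 = {G,I,M,Y} | {C,N,O,P,T}.
Refine {G,I,M,Y} on symbol a: members go to different blocks, giving {M,Y} and {G,I}.
Refine {M,Y} on symbol b: members go to different blocks, giving {Y} and {M}.
Split {C,N,O,P,T} by δ(·,a) → {C,N,O,P} and {T}.
On input a, block {C,N,O,P} splits into {C,P} and {N,O}.
Split {G,I} by δ(·,b) → {G} and {I}.
Stable partition: {Y} | {C,P} | {G} | {M} | {T} | {N,O} | {I} — 7 equivalence classes.
The equivalence class containing C is {C,P}, of size 2.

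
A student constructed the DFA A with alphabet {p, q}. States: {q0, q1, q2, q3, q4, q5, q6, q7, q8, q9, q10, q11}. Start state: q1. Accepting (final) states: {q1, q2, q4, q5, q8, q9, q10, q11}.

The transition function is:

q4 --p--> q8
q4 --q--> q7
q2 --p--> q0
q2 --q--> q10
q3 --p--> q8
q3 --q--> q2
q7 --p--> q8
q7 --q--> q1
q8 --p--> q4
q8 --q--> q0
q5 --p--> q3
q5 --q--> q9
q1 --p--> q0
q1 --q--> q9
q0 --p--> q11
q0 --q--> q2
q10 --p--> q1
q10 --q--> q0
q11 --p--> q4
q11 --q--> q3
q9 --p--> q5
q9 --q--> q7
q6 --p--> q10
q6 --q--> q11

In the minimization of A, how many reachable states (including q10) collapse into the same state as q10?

States {q6} cannot be reached from the start state, so discard them.
Start with accepting vs non-accepting: {q1,q2,q4,q5,q8,q9,q10,q11} | {q0,q3,q7}.
Refine {q1,q2,q4,q5,q8,q9,q10,q11} on symbol p: members go to different blocks, giving {q4,q8,q9,q10,q11} and {q1,q2,q5}.
Split {q4,q8,q9,q10,q11} by δ(·,p) → {q4,q8,q11} and {q9,q10}.
The partition is now stable with 4 blocks: {q4,q8,q11} | {q0,q3,q7} | {q1,q2,q5} | {q9,q10}.
The equivalence class containing q10 is {q9,q10}, of size 2.

2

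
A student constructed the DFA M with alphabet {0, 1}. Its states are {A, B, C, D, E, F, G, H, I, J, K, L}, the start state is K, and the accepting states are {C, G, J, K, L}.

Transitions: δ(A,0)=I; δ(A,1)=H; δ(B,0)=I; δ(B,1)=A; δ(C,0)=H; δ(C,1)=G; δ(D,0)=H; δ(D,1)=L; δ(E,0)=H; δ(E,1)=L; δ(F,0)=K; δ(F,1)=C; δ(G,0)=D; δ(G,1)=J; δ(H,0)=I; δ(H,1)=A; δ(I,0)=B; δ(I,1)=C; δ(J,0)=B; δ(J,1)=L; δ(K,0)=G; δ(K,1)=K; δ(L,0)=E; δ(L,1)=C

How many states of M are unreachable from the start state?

1

BFS from K reaches {A, B, C, D, E, G, H, I, J, K, L}; the 1 state(s) F are never visited.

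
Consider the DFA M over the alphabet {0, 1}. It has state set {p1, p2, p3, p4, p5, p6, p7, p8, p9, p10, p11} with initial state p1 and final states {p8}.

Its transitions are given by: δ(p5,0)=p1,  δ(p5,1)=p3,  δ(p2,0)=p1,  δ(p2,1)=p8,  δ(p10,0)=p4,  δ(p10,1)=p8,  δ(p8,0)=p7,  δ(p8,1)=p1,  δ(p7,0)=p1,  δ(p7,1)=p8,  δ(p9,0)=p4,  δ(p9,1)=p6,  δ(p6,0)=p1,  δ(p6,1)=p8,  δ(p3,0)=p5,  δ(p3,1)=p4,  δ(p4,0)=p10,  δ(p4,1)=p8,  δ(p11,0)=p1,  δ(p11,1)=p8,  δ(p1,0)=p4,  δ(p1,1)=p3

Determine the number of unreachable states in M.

Starting at p1 and following transitions, the reachable set is {p1, p3, p4, p5, p7, p8, p10}. That leaves p2, p6, p9, p11 unreachable — 4 in total.

4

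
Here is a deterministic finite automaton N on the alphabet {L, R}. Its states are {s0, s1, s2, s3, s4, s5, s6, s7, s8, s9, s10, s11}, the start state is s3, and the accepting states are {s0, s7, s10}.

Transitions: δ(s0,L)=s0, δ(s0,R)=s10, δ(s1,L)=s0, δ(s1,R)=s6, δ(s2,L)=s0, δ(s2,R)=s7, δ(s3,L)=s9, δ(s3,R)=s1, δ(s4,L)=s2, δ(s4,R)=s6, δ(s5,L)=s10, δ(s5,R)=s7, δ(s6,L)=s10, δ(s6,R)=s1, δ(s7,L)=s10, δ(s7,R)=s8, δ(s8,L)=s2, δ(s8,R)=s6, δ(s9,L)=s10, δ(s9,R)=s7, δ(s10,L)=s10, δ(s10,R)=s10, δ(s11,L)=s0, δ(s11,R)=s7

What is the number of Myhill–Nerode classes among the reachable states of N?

5

States {s4,s5,s11} cannot be reached from the start state, so discard them.
P0 = {s0,s7,s10} | {s1,s2,s3,s6,s8,s9}.
Refine {s0,s7,s10} on symbol R: members go to different blocks, giving {s0,s10} and {s7}.
Refine {s1,s2,s3,s6,s8,s9} on symbol L: members go to different blocks, giving {s1,s2,s6,s9} and {s3,s8}.
On input R, block {s1,s2,s6,s9} splits into {s1,s6} and {s2,s9}.
Stable partition: {s0,s10} | {s1,s6} | {s7} | {s3,s8} | {s2,s9} — 5 equivalence classes.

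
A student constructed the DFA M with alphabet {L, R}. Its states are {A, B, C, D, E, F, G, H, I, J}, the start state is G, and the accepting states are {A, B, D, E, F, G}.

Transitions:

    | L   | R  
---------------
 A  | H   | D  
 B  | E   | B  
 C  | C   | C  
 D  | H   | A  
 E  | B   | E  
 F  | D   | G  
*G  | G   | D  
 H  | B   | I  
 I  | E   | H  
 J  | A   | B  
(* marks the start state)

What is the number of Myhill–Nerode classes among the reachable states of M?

4

States {C,F,J} cannot be reached from the start state, so discard them.
Start with accepting vs non-accepting: {A,B,D,E,G} | {H,I}.
Refine {A,B,D,E,G} on symbol L: members go to different blocks, giving {B,E,G} and {A,D}.
Refine {B,E,G} on symbol R: members go to different blocks, giving {B,E} and {G}.
No further refinement is possible. Final partition (4 blocks): {B,E} | {H,I} | {A,D} | {G}.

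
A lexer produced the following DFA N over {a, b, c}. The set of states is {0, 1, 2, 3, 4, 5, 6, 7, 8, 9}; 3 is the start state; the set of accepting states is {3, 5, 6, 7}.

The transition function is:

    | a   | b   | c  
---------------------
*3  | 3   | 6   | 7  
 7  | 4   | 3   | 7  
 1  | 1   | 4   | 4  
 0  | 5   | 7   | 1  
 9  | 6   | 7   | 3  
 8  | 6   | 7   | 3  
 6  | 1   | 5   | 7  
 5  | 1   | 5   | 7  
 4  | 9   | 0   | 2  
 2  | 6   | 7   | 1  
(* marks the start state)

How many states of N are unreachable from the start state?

1

BFS from 3 reaches {0, 1, 2, 3, 4, 5, 6, 7, 9}; the 1 state(s) 8 are never visited.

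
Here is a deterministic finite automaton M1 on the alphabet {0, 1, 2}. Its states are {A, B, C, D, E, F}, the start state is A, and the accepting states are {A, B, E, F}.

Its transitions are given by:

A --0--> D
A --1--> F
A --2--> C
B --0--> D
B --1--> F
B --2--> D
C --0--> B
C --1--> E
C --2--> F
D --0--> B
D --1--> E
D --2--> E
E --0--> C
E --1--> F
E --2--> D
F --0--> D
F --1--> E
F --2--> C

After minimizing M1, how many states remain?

Every state is reachable, so we keep all 6.
P0 = {A,B,E,F} | {C,D}.
Stable partition: {A,B,E,F} | {C,D} — 2 equivalence classes.

2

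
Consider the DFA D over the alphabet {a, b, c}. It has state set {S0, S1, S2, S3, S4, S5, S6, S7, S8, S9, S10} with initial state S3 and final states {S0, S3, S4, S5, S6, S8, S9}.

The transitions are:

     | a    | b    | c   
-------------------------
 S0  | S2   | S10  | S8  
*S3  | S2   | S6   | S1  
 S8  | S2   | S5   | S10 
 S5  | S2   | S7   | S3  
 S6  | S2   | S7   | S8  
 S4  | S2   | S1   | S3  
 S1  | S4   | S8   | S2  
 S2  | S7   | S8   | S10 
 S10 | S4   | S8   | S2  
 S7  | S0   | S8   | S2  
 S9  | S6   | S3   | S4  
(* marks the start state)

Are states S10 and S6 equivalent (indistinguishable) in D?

States {S9} cannot be reached from the start state, so discard them.
Start with accepting vs non-accepting: {S0,S3,S4,S5,S6,S8} | {S1,S2,S7,S10}.
On input b, block {S0,S3,S4,S5,S6,S8} splits into {S0,S4,S5,S6} and {S3,S8}.
On input a, block {S1,S2,S7,S10} splits into {S1,S7,S10} and {S2}.
The partition is now stable with 4 blocks: {S0,S4,S5,S6} | {S1,S7,S10} | {S3,S8} | {S2}.
S10 and S6 end up in different blocks, so they are distinguishable. For instance, the string 'ε' is accepted from only S6.

No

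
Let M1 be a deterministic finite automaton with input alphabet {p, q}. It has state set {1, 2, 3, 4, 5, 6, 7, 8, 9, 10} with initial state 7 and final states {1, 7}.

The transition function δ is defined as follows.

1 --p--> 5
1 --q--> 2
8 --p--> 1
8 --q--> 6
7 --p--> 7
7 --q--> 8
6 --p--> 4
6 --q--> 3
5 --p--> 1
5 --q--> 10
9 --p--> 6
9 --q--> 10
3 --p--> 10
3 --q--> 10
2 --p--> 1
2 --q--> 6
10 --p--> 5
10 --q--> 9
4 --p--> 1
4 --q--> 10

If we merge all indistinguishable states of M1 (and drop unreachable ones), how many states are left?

5

Every state is reachable, so we keep all 10.
P0 = {1,7} | {2,3,4,5,6,8,9,10}.
Refine {1,7} on symbol p: members go to different blocks, giving {1} and {7}.
Split {2,3,4,5,6,8,9,10} by δ(·,p) → {2,4,5,8} and {3,6,9,10}.
On input p, block {3,6,9,10} splits into {3,9} and {6,10}.
No further refinement is possible. Final partition (5 blocks): {1} | {2,4,5,8} | {7} | {3,9} | {6,10}.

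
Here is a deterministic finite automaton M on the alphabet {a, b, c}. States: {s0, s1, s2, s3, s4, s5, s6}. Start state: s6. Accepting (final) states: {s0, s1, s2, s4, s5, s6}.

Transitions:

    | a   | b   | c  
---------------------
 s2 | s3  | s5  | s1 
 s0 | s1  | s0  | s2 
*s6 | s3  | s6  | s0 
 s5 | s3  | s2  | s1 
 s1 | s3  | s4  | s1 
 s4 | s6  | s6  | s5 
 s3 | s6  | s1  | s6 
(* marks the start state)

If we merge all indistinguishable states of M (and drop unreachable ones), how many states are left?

Every state is reachable, so we keep all 7.
Start with accepting vs non-accepting: {s0,s1,s2,s4,s5,s6} | {s3}.
On input a, block {s0,s1,s2,s4,s5,s6} splits into {s1,s2,s5,s6} and {s0,s4}.
Refine {s1,s2,s5,s6} on symbol b: members go to different blocks, giving {s2,s5,s6} and {s1}.
On input c, block {s2,s5,s6} splits into {s2,s5} and {s6}.
Refine {s0,s4} on symbol a: members go to different blocks, giving {s0} and {s4}.
No further refinement is possible. Final partition (6 blocks): {s2,s5} | {s3} | {s0} | {s1} | {s6} | {s4}.

6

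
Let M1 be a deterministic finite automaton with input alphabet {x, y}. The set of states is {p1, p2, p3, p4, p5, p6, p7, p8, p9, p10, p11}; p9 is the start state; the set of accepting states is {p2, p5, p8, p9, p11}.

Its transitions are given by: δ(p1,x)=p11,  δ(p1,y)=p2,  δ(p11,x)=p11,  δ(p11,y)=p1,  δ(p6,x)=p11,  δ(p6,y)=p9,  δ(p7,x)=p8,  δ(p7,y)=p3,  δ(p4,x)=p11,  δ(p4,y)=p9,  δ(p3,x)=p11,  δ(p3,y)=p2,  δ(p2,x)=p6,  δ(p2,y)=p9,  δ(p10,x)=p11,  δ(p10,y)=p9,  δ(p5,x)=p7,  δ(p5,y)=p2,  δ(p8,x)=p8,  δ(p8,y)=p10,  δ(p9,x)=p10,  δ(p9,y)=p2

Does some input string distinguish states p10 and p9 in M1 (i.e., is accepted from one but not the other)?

Yes

First remove the unreachable states {p3,p4,p5,p7,p8}; 6 states remain.
P0 = {p2,p9,p11} | {p1,p6,p10}.
Refine {p2,p9,p11} on symbol x: members go to different blocks, giving {p2,p9} and {p11}.
The partition is now stable with 3 blocks: {p2,p9} | {p1,p6,p10} | {p11}.
p10 and p9 end up in different blocks, so they are distinguishable. For instance, the string 'ε' is accepted from only p9.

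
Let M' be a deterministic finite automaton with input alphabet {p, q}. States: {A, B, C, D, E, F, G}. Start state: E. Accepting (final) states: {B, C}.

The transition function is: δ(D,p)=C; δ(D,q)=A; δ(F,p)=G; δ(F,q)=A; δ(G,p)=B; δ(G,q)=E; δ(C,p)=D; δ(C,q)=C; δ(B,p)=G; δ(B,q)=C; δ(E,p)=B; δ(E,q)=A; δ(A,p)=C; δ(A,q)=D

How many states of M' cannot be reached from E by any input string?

1

Starting at E and following transitions, the reachable set is {A, B, C, D, E, G}. That leaves F unreachable — 1 in total.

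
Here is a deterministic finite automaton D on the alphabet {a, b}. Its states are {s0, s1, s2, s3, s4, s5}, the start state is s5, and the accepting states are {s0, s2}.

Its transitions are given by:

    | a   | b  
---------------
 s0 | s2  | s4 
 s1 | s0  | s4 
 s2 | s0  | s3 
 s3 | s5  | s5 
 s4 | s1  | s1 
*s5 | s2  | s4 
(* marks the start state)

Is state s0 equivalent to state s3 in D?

All states are reachable from the start state.
P0 = {s0,s2} | {s1,s3,s4,s5}.
Split {s1,s3,s4,s5} by δ(·,a) → {s1,s5} and {s3,s4}.
No further refinement is possible. Final partition (3 blocks): {s0,s2} | {s1,s5} | {s3,s4}.
s0 and s3 end up in different blocks, so they are distinguishable. For instance, the string 'ε' is accepted from only s0.

No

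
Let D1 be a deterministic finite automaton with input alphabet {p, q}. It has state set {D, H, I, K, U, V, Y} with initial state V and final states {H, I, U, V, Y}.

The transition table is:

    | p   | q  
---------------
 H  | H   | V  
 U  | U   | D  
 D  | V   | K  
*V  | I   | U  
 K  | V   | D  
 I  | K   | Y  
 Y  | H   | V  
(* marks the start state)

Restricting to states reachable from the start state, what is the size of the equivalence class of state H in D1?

2

Every state is reachable, so we keep all 7.
Initial partition by acceptance: {H,I,U,V,Y} | {D,K}.
Refine {H,I,U,V,Y} on symbol p: members go to different blocks, giving {H,U,V,Y} and {I}.
Refine {H,U,V,Y} on symbol p: members go to different blocks, giving {H,U,Y} and {V}.
Refine {H,U,Y} on symbol q: members go to different blocks, giving {H,Y} and {U}.
Stable partition: {H,Y} | {D,K} | {I} | {V} | {U} — 5 equivalence classes.
State H belongs to the block {H,Y}, which has 2 states.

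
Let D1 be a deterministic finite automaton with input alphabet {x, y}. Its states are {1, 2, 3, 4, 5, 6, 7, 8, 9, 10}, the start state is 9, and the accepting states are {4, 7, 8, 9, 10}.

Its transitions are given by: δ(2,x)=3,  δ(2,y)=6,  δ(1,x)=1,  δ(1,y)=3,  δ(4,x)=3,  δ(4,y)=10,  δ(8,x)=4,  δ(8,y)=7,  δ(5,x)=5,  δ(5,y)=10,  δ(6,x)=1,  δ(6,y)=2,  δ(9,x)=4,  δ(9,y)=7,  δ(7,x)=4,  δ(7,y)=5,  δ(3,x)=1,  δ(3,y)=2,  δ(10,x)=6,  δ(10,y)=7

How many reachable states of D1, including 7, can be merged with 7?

First remove the unreachable states {8}; 9 states remain.
Start with accepting vs non-accepting: {4,7,9,10} | {1,2,3,5,6}.
On input x, block {4,7,9,10} splits into {4,10} and {7,9}.
Refine {4,10} on symbol y: members go to different blocks, giving {4} and {10}.
Split {1,2,3,5,6} by δ(·,y) → {1,2,3,6} and {5}.
Refine {7,9} on symbol y: members go to different blocks, giving {7} and {9}.
No further refinement is possible. Final partition (6 blocks): {4} | {1,2,3,6} | {7} | {10} | {5} | {9}.
The equivalence class containing 7 is {7}, of size 1.

1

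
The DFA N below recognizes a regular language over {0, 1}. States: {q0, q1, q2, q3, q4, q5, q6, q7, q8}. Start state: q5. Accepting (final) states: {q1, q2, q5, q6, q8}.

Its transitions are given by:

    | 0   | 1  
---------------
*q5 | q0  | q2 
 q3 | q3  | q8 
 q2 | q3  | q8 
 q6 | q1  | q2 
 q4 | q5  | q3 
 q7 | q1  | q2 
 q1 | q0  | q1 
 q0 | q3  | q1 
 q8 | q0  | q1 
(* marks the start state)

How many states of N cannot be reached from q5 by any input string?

No path from q5 leads to q4, q6, q7; the other 6 states are all reachable.

3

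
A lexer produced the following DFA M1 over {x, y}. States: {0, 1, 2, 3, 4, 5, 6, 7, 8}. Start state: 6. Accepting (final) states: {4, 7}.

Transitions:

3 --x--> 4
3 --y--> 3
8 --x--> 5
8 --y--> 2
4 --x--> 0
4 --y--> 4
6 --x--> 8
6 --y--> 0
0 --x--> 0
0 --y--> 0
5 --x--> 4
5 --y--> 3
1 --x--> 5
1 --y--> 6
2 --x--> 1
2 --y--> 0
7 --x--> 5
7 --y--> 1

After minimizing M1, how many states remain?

5

Reachable states from the start: {0,1,2,3,4,5,6,8}. Unreachable: {7} — drop them.
Initial partition by acceptance: {4} | {0,1,2,3,5,6,8}.
Split {0,1,2,3,5,6,8} by δ(·,x) → {0,1,2,6,8} and {3,5}.
Refine {0,1,2,6,8} on symbol x: members go to different blocks, giving {0,2,6} and {1,8}.
Refine {0,2,6} on symbol x: members go to different blocks, giving {2,6} and {0}.
No further refinement is possible. Final partition (5 blocks): {4} | {2,6} | {3,5} | {1,8} | {0}.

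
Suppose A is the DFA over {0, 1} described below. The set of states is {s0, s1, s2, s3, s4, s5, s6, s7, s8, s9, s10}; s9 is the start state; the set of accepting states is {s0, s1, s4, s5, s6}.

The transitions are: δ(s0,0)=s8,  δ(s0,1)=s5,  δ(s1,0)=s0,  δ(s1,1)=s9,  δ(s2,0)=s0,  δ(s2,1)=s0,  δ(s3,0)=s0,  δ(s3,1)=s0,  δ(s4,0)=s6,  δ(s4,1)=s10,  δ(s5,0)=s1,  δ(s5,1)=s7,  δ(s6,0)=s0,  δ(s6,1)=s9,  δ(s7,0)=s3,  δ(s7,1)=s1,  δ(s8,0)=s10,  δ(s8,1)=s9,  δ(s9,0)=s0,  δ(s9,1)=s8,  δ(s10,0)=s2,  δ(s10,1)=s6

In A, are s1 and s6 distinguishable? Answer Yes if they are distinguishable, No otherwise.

First remove the unreachable states {s4}; 10 states remain.
Initial partition by acceptance: {s0,s1,s5,s6} | {s2,s3,s7,s8,s9,s10}.
On input 0, block {s0,s1,s5,s6} splits into {s1,s5,s6} and {s0}.
Split {s1,s5,s6} by δ(·,0) → {s1,s6} and {s5}.
Refine {s2,s3,s7,s8,s9,s10} on symbol 0: members go to different blocks, giving {s2,s3,s9} and {s7,s8,s10}.
Split {s2,s3,s9} by δ(·,1) → {s2,s3} and {s9}.
Split {s7,s8,s10} by δ(·,0) → {s7,s10} and {s8}.
Stable partition: {s1,s6} | {s2,s3} | {s0} | {s5} | {s7,s10} | {s9} | {s8} — 7 equivalence classes.
s1 and s6 lie in the same block of the stable partition, so they are equivalent — no string distinguishes them.

No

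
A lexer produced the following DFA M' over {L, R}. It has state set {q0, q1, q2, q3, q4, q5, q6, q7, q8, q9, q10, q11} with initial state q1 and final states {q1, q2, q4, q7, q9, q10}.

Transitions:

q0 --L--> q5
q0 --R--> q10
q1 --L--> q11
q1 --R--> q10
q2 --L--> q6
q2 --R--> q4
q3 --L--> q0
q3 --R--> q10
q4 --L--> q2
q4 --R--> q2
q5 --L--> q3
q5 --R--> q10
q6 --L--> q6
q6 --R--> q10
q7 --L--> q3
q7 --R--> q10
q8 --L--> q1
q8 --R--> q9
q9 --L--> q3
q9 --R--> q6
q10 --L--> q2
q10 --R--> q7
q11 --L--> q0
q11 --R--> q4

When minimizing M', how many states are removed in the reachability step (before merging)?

2

Starting at q1 and following transitions, the reachable set is {q0, q1, q2, q3, q4, q5, q6, q7, q10, q11}. That leaves q8, q9 unreachable — 2 in total.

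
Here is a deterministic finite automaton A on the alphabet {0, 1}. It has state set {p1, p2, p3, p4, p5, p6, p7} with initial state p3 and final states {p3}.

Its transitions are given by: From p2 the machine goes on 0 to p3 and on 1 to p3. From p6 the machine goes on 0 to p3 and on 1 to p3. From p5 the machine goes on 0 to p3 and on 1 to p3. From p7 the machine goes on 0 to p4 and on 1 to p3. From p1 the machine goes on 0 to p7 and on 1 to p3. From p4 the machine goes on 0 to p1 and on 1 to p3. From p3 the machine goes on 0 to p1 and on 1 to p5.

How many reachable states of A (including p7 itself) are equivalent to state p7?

States {p2,p6} cannot be reached from the start state, so discard them.
P0 = {p3} | {p1,p4,p5,p7}.
Refine {p1,p4,p5,p7} on symbol 0: members go to different blocks, giving {p1,p4,p7} and {p5}.
The partition is now stable with 3 blocks: {p3} | {p1,p4,p7} | {p5}.
State p7 belongs to the block {p1,p4,p7}, which has 3 states.

3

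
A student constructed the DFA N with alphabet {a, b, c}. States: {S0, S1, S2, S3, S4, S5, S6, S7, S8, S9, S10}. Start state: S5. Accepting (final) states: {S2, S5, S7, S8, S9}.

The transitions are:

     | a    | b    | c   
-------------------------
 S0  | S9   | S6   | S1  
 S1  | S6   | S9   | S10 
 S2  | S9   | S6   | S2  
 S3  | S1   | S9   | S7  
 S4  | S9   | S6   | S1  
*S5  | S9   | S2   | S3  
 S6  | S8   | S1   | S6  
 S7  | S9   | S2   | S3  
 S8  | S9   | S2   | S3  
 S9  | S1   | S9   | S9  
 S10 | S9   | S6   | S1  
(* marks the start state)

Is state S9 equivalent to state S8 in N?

Reachable states from the start: {S1,S2,S3,S5,S6,S7,S8,S9,S10}. Unreachable: {S0,S4} — drop them.
Start with accepting vs non-accepting: {S2,S5,S7,S8,S9} | {S1,S3,S6,S10}.
On input a, block {S2,S5,S7,S8,S9} splits into {S2,S5,S7,S8} and {S9}.
On input b, block {S2,S5,S7,S8} splits into {S5,S7,S8} and {S2}.
Refine {S1,S3,S6,S10} on symbol a: members go to different blocks, giving {S1,S3} and {S6} and {S10}.
Refine {S1,S3} on symbol a: members go to different blocks, giving {S1} and {S3}.
No further refinement is possible. Final partition (7 blocks): {S5,S7,S8} | {S1} | {S9} | {S2} | {S6} | {S10} | {S3}.
S9 and S8 end up in different blocks, so they are distinguishable. For instance, the string 'a' is accepted from only S8.

No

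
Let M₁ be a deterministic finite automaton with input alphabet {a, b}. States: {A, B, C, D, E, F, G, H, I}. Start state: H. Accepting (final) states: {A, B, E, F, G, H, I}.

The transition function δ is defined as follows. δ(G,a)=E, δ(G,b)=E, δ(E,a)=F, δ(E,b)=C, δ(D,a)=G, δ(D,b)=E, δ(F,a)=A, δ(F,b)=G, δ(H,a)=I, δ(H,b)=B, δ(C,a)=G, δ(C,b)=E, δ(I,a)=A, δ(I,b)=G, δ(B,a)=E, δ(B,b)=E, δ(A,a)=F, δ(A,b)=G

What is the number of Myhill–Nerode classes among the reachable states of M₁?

First remove the unreachable states {D}; 8 states remain.
Start with accepting vs non-accepting: {A,B,E,F,G,H,I} | {C}.
Split {A,B,E,F,G,H,I} by δ(·,b) → {A,B,F,G,H,I} and {E}.
Split {A,B,F,G,H,I} by δ(·,a) → {A,F,H,I} and {B,G}.
The partition is now stable with 4 blocks: {A,F,H,I} | {C} | {E} | {B,G}.

4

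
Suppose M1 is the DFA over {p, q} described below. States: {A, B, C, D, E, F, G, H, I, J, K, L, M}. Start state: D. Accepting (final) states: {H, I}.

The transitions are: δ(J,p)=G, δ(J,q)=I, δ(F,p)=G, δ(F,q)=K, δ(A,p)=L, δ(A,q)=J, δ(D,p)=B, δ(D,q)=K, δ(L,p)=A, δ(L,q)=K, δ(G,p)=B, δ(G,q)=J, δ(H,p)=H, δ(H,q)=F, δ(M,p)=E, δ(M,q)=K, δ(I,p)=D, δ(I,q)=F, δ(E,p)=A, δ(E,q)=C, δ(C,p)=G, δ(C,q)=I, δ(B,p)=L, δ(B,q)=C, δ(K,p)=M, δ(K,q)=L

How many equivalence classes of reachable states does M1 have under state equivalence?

7

First remove the unreachable states {H}; 12 states remain.
Start with accepting vs non-accepting: {I} | {A,B,C,D,E,F,G,J,K,L,M}.
Split {A,B,C,D,E,F,G,J,K,L,M} by δ(·,q) → {A,B,D,E,F,G,K,L,M} and {C,J}.
Split {A,B,D,E,F,G,K,L,M} by δ(·,q) → {D,F,K,L,M} and {A,B,E,G}.
Refine {D,F,K,L,M} on symbol p: members go to different blocks, giving {D,F,L,M} and {K}.
On input p, block {A,B,E,G} splits into {A,B} and {E,G}.
On input p, block {D,F,L,M} splits into {D,L} and {F,M}.
Stable partition: {I} | {D,L} | {C,J} | {A,B} | {K} | {E,G} | {F,M} — 7 equivalence classes.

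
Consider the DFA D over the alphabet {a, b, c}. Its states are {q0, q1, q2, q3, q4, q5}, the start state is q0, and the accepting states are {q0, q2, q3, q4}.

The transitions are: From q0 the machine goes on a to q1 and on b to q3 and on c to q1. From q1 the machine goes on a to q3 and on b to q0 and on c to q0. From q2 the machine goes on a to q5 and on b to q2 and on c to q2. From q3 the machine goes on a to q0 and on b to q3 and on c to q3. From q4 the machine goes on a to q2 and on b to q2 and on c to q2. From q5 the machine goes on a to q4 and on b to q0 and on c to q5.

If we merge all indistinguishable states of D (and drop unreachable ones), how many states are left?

3

States {q2,q4,q5} cannot be reached from the start state, so discard them.
Start with accepting vs non-accepting: {q0,q3} | {q1}.
Refine {q0,q3} on symbol a: members go to different blocks, giving {q0} and {q3}.
No further refinement is possible. Final partition (3 blocks): {q0} | {q1} | {q3}.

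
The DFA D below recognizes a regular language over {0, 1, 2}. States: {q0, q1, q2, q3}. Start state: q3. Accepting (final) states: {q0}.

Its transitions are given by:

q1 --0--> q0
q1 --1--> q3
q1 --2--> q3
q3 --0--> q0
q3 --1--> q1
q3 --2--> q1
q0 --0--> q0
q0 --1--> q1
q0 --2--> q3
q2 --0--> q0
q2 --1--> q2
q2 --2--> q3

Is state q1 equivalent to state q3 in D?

Reachable states from the start: {q0,q1,q3}. Unreachable: {q2} — drop them.
Initial partition by acceptance: {q0} | {q1,q3}.
The partition is now stable with 2 blocks: {q0} | {q1,q3}.
q1 and q3 lie in the same block of the stable partition, so they are equivalent — no string distinguishes them.

Yes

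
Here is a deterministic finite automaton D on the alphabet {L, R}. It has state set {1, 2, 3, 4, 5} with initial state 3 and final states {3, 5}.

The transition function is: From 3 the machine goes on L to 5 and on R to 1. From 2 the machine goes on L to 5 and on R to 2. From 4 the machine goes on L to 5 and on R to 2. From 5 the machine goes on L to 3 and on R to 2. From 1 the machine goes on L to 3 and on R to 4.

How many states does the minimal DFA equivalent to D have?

Every state is reachable, so we keep all 5.
P0 = {3,5} | {1,2,4}.
The partition is now stable with 2 blocks: {3,5} | {1,2,4}.

2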